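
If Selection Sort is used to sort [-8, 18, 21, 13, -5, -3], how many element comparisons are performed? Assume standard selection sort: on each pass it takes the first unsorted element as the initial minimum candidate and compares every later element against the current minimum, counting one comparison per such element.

Pass 1: scan indices 1..5 for the minimum = 5 comparison(s); min is -8, place at index 0 -> [-8, 18, 21, 13, -5, -3]
Pass 2: scan indices 2..5 for the minimum = 4 comparison(s); min is -5, place at index 1 -> [-8, -5, 21, 13, 18, -3]
Pass 3: scan indices 3..5 for the minimum = 3 comparison(s); min is -3, place at index 2 -> [-8, -5, -3, 13, 18, 21]
Pass 4: scan indices 4..5 for the minimum = 2 comparison(s); min is 13, place at index 3 -> [-8, -5, -3, 13, 18, 21]
Pass 5: scan indices 5..5 for the minimum = 1 comparison(s); min is 18, place at index 4 -> [-8, -5, -3, 13, 18, 21]
Selection sort always scans the whole unsorted suffix, so the count is (n-1) + (n-2) + ... + 1 = n(n-1)/2 = 6*5/2 = 15 regardless of the input order.
Total comparisons: 5 + 4 + 3 + 2 + 1 = 15


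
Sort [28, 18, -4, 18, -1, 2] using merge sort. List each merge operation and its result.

Divide and conquer:
  Merge [18] + [-4] -> [-4, 18]
  Merge [28] + [-4, 18] -> [-4, 18, 28]
  Merge [-1] + [2] -> [-1, 2]
  Merge [18] + [-1, 2] -> [-1, 2, 18]
  Merge [-4, 18, 28] + [-1, 2, 18] -> [-4, -1, 2, 18, 18, 28]


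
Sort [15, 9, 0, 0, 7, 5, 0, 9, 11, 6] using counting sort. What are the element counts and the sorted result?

Count array: [3, 0, 0, 0, 0, 1, 1, 1, 0, 2, 0, 1, 0, 0, 0, 1]
(count[i] = number of elements equal to i)
Cumulative count: [3, 3, 3, 3, 3, 4, 5, 6, 6, 8, 8, 9, 9, 9, 9, 10]
Sorted: [0, 0, 0, 5, 6, 7, 9, 9, 11, 15]


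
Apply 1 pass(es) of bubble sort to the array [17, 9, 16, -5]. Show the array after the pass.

After pass 1: [9, 16, -5, 17] (3 swaps)
Total swaps: 3


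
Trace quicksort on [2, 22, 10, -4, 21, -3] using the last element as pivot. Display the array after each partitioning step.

Partition 1: pivot=-3 at index 1 -> [-4, -3, 10, 2, 21, 22]
Partition 2: pivot=22 at index 5 -> [-4, -3, 10, 2, 21, 22]
Partition 3: pivot=21 at index 4 -> [-4, -3, 10, 2, 21, 22]
Partition 4: pivot=2 at index 2 -> [-4, -3, 2, 10, 21, 22]


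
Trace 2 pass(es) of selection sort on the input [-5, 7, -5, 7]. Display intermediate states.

Pass 1: Select minimum -5 at index 0, swap -> [-5, 7, -5, 7]
Pass 2: Select minimum -5 at index 2, swap -> [-5, -5, 7, 7]


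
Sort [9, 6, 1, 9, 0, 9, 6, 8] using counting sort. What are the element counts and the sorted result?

Count array: [1, 1, 0, 0, 0, 0, 2, 0, 1, 3]
(count[i] = number of elements equal to i)
Cumulative count: [1, 2, 2, 2, 2, 2, 4, 4, 5, 8]
Sorted: [0, 1, 6, 6, 8, 9, 9, 9]


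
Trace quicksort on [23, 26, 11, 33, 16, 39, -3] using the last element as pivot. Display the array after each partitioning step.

Partition 1: pivot=-3 at index 0 -> [-3, 26, 11, 33, 16, 39, 23]
Partition 2: pivot=23 at index 3 -> [-3, 11, 16, 23, 26, 39, 33]
Partition 3: pivot=16 at index 2 -> [-3, 11, 16, 23, 26, 39, 33]
Partition 4: pivot=33 at index 5 -> [-3, 11, 16, 23, 26, 33, 39]


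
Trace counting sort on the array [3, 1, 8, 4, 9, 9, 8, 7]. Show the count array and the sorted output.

Count array: [0, 1, 0, 1, 1, 0, 0, 1, 2, 2]
(count[i] = number of elements equal to i)
Cumulative count: [0, 1, 1, 2, 3, 3, 3, 4, 6, 8]
Sorted: [1, 3, 4, 7, 8, 8, 9, 9]


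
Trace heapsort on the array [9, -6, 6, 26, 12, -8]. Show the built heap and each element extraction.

Build heap: [26, 12, 6, -6, 9, -8]
Extract 26: [12, 9, 6, -6, -8, 26]
Extract 12: [9, -6, 6, -8, 12, 26]
Extract 9: [6, -6, -8, 9, 12, 26]
Extract 6: [-6, -8, 6, 9, 12, 26]
Extract -6: [-8, -6, 6, 9, 12, 26]


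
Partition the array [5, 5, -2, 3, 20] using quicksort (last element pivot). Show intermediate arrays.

Partition 1: pivot=20 at index 4 -> [5, 5, -2, 3, 20]
Partition 2: pivot=3 at index 1 -> [-2, 3, 5, 5, 20]
Partition 3: pivot=5 at index 3 -> [-2, 3, 5, 5, 20]


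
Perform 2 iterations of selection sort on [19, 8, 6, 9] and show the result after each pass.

Pass 1: Select minimum 6 at index 2, swap -> [6, 8, 19, 9]
Pass 2: Select minimum 8 at index 1, swap -> [6, 8, 19, 9]


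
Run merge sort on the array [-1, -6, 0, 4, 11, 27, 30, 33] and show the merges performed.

Divide and conquer:
  Merge [-1] + [-6] -> [-6, -1]
  Merge [0] + [4] -> [0, 4]
  Merge [-6, -1] + [0, 4] -> [-6, -1, 0, 4]
  Merge [11] + [27] -> [11, 27]
  Merge [30] + [33] -> [30, 33]
  Merge [11, 27] + [30, 33] -> [11, 27, 30, 33]
  Merge [-6, -1, 0, 4] + [11, 27, 30, 33] -> [-6, -1, 0, 4, 11, 27, 30, 33]


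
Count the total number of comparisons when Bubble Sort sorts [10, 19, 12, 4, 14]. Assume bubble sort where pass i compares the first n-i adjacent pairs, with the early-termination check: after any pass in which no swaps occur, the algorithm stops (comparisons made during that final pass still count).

Pass 1: compare adjacent pairs (0,1)..(3,4) = 4 comparison(s), 3 swap(s) -> [10, 12, 4, 14, 19]
Pass 2: compare adjacent pairs (0,1)..(2,3) = 3 comparison(s), 1 swap(s) -> [10, 4, 12, 14, 19]
Pass 3: compare adjacent pairs (0,1)..(1,2) = 2 comparison(s), 1 swap(s) -> [4, 10, 12, 14, 19]
Pass 4: compare adjacent pairs (0,1)..(0,1) = 1 comparison(s), 0 swap(s) -> [4, 10, 12, 14, 19]
No swaps in this pass, so bubble sort stops here.
Total comparisons: 4 + 3 + 2 + 1 = 10


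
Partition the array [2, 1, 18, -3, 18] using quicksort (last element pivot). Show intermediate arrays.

Partition 1: pivot=18 at index 4 -> [2, 1, 18, -3, 18]
Partition 2: pivot=-3 at index 0 -> [-3, 1, 18, 2, 18]
Partition 3: pivot=2 at index 2 -> [-3, 1, 2, 18, 18]


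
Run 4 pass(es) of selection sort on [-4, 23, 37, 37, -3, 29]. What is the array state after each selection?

Pass 1: Select minimum -4 at index 0, swap -> [-4, 23, 37, 37, -3, 29]
Pass 2: Select minimum -3 at index 4, swap -> [-4, -3, 37, 37, 23, 29]
Pass 3: Select minimum 23 at index 4, swap -> [-4, -3, 23, 37, 37, 29]
Pass 4: Select minimum 29 at index 5, swap -> [-4, -3, 23, 29, 37, 37]


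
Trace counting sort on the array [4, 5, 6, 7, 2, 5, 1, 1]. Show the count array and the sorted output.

Count array: [0, 2, 1, 0, 1, 2, 1, 1]
(count[i] = number of elements equal to i)
Cumulative count: [0, 2, 3, 3, 4, 6, 7, 8]
Sorted: [1, 1, 2, 4, 5, 5, 6, 7]


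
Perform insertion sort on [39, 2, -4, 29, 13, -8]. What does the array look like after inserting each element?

First element 39 is already 'sorted'
Insert 2: shifted 1 elements -> [2, 39, -4, 29, 13, -8]
Insert -4: shifted 2 elements -> [-4, 2, 39, 29, 13, -8]
Insert 29: shifted 1 elements -> [-4, 2, 29, 39, 13, -8]
Insert 13: shifted 2 elements -> [-4, 2, 13, 29, 39, -8]
Insert -8: shifted 5 elements -> [-8, -4, 2, 13, 29, 39]


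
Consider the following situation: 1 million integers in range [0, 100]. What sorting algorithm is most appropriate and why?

Best choice: Counting sort
Reason: O(n + k) where k=100 is small; linear time beats O(n log n)


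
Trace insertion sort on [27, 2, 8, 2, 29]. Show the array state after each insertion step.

First element 27 is already 'sorted'
Insert 2: shifted 1 elements -> [2, 27, 8, 2, 29]
Insert 8: shifted 1 elements -> [2, 8, 27, 2, 29]
Insert 2: shifted 2 elements -> [2, 2, 8, 27, 29]
Insert 29: shifted 0 elements -> [2, 2, 8, 27, 29]


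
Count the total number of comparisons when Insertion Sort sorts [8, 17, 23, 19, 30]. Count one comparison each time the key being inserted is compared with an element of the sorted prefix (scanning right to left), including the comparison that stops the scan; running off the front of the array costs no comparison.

Insert 17: 8 <= 17 (stop) = 1 comparison(s) -> [8, 17, 23, 19, 30]
Insert 23: 17 <= 23 (stop) = 1 comparison(s) -> [8, 17, 23, 19, 30]
Insert 19: 23 > 19 (shift), 17 <= 19 (stop) = 2 comparison(s) -> [8, 17, 19, 23, 30]
Insert 30: 23 <= 30 (stop) = 1 comparison(s) -> [8, 17, 19, 23, 30]
Total comparisons: 1 + 1 + 2 + 1 = 5


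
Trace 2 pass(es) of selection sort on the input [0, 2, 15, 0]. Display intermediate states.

Pass 1: Select minimum 0 at index 0, swap -> [0, 2, 15, 0]
Pass 2: Select minimum 0 at index 3, swap -> [0, 0, 15, 2]


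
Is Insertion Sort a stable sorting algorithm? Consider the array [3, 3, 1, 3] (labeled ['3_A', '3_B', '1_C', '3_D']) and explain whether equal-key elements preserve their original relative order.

Trace Insertion Sort on the labeled array (the key is the number; the letter only tracks identity):
  Insert 3_B at index 1: [3_A, 3_B, 1_C, 3_D]
  Insert 1_C at index 0: [1_C, 3_A, 3_B, 3_D]
  Insert 3_D at index 3: [1_C, 3_A, 3_B, 3_D]
Final order: [1_C, 3_A, 3_B, 3_D]
Equal keys:
  value 3: originally 3_A, 3_B, 3_D; after sorting 3_A, 3_B, 3_D -> order preserved
All equal keys kept their original relative order. Insertion Sort is stable: elements are shifted only while they are strictly greater than the key, so a key is inserted after any equal elements already placed.
Answer: Stable


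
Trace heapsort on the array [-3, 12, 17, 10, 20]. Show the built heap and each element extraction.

Build heap: [20, 12, 17, 10, -3]
Extract 20: [17, 12, -3, 10, 20]
Extract 17: [12, 10, -3, 17, 20]
Extract 12: [10, -3, 12, 17, 20]
Extract 10: [-3, 10, 12, 17, 20]


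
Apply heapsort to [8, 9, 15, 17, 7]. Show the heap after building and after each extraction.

Build heap: [17, 9, 15, 8, 7]
Extract 17: [15, 9, 7, 8, 17]
Extract 15: [9, 8, 7, 15, 17]
Extract 9: [8, 7, 9, 15, 17]
Extract 8: [7, 8, 9, 15, 17]


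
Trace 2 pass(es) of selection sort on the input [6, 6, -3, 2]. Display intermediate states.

Pass 1: Select minimum -3 at index 2, swap -> [-3, 6, 6, 2]
Pass 2: Select minimum 2 at index 3, swap -> [-3, 2, 6, 6]


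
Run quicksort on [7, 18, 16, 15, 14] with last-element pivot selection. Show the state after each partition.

Partition 1: pivot=14 at index 1 -> [7, 14, 16, 15, 18]
Partition 2: pivot=18 at index 4 -> [7, 14, 16, 15, 18]
Partition 3: pivot=15 at index 2 -> [7, 14, 15, 16, 18]


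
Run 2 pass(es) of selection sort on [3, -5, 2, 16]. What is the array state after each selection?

Pass 1: Select minimum -5 at index 1, swap -> [-5, 3, 2, 16]
Pass 2: Select minimum 2 at index 2, swap -> [-5, 2, 3, 16]


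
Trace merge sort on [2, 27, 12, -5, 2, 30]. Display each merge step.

Divide and conquer:
  Merge [27] + [12] -> [12, 27]
  Merge [2] + [12, 27] -> [2, 12, 27]
  Merge [2] + [30] -> [2, 30]
  Merge [-5] + [2, 30] -> [-5, 2, 30]
  Merge [2, 12, 27] + [-5, 2, 30] -> [-5, 2, 2, 12, 27, 30]


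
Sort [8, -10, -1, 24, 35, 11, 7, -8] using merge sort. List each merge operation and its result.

Divide and conquer:
  Merge [8] + [-10] -> [-10, 8]
  Merge [-1] + [24] -> [-1, 24]
  Merge [-10, 8] + [-1, 24] -> [-10, -1, 8, 24]
  Merge [35] + [11] -> [11, 35]
  Merge [7] + [-8] -> [-8, 7]
  Merge [11, 35] + [-8, 7] -> [-8, 7, 11, 35]
  Merge [-10, -1, 8, 24] + [-8, 7, 11, 35] -> [-10, -8, -1, 7, 8, 11, 24, 35]


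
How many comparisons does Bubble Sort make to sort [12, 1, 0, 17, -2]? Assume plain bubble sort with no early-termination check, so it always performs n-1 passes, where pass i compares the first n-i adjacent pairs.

Pass 1: compare adjacent pairs (0,1)..(3,4) = 4 comparison(s), 3 swap(s) -> [1, 0, 12, -2, 17]
Pass 2: compare adjacent pairs (0,1)..(2,3) = 3 comparison(s), 2 swap(s) -> [0, 1, -2, 12, 17]
Pass 3: compare adjacent pairs (0,1)..(1,2) = 2 comparison(s), 1 swap(s) -> [0, -2, 1, 12, 17]
Pass 4: compare adjacent pairs (0,1)..(0,1) = 1 comparison(s), 1 swap(s) -> [-2, 0, 1, 12, 17]
Total comparisons: 4 + 3 + 2 + 1 = 10


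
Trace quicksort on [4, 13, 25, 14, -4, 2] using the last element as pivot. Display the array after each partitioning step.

Partition 1: pivot=2 at index 1 -> [-4, 2, 25, 14, 4, 13]
Partition 2: pivot=13 at index 3 -> [-4, 2, 4, 13, 25, 14]
Partition 3: pivot=14 at index 4 -> [-4, 2, 4, 13, 14, 25]


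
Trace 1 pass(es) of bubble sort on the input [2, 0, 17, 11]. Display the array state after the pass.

After pass 1: [0, 2, 11, 17] (2 swaps)
Total swaps: 2


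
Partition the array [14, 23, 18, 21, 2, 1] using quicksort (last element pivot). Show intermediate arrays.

Partition 1: pivot=1 at index 0 -> [1, 23, 18, 21, 2, 14]
Partition 2: pivot=14 at index 2 -> [1, 2, 14, 21, 23, 18]
Partition 3: pivot=18 at index 3 -> [1, 2, 14, 18, 23, 21]
Partition 4: pivot=21 at index 4 -> [1, 2, 14, 18, 21, 23]


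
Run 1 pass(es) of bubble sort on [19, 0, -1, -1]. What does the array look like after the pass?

After pass 1: [0, -1, -1, 19] (3 swaps)
Total swaps: 3


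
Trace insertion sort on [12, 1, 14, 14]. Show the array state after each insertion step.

First element 12 is already 'sorted'
Insert 1: shifted 1 elements -> [1, 12, 14, 14]
Insert 14: shifted 0 elements -> [1, 12, 14, 14]
Insert 14: shifted 0 elements -> [1, 12, 14, 14]


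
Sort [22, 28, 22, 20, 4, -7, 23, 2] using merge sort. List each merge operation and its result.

Divide and conquer:
  Merge [22] + [28] -> [22, 28]
  Merge [22] + [20] -> [20, 22]
  Merge [22, 28] + [20, 22] -> [20, 22, 22, 28]
  Merge [4] + [-7] -> [-7, 4]
  Merge [23] + [2] -> [2, 23]
  Merge [-7, 4] + [2, 23] -> [-7, 2, 4, 23]
  Merge [20, 22, 22, 28] + [-7, 2, 4, 23] -> [-7, 2, 4, 20, 22, 22, 23, 28]


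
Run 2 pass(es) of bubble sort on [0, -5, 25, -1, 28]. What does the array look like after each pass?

After pass 1: [-5, 0, -1, 25, 28] (2 swaps)
After pass 2: [-5, -1, 0, 25, 28] (1 swaps)
Total swaps: 3


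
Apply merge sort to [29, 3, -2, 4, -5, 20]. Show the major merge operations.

Divide and conquer:
  Merge [3] + [-2] -> [-2, 3]
  Merge [29] + [-2, 3] -> [-2, 3, 29]
  Merge [-5] + [20] -> [-5, 20]
  Merge [4] + [-5, 20] -> [-5, 4, 20]
  Merge [-2, 3, 29] + [-5, 4, 20] -> [-5, -2, 3, 4, 20, 29]


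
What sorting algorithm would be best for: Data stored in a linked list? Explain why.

Best choice: Merge sort
Reason: Merge sort doesn't require random access; can be done in O(1) extra space for linked lists


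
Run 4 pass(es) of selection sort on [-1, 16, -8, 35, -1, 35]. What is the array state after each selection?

Pass 1: Select minimum -8 at index 2, swap -> [-8, 16, -1, 35, -1, 35]
Pass 2: Select minimum -1 at index 2, swap -> [-8, -1, 16, 35, -1, 35]
Pass 3: Select minimum -1 at index 4, swap -> [-8, -1, -1, 35, 16, 35]
Pass 4: Select minimum 16 at index 4, swap -> [-8, -1, -1, 16, 35, 35]


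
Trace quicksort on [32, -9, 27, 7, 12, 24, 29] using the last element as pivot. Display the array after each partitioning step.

Partition 1: pivot=29 at index 5 -> [-9, 27, 7, 12, 24, 29, 32]
Partition 2: pivot=24 at index 3 -> [-9, 7, 12, 24, 27, 29, 32]
Partition 3: pivot=12 at index 2 -> [-9, 7, 12, 24, 27, 29, 32]
Partition 4: pivot=7 at index 1 -> [-9, 7, 12, 24, 27, 29, 32]


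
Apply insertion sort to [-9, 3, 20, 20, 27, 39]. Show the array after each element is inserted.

First element -9 is already 'sorted'
Insert 3: shifted 0 elements -> [-9, 3, 20, 20, 27, 39]
Insert 20: shifted 0 elements -> [-9, 3, 20, 20, 27, 39]
Insert 20: shifted 0 elements -> [-9, 3, 20, 20, 27, 39]
Insert 27: shifted 0 elements -> [-9, 3, 20, 20, 27, 39]
Insert 39: shifted 0 elements -> [-9, 3, 20, 20, 27, 39]


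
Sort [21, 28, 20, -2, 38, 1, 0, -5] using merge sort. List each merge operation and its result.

Divide and conquer:
  Merge [21] + [28] -> [21, 28]
  Merge [20] + [-2] -> [-2, 20]
  Merge [21, 28] + [-2, 20] -> [-2, 20, 21, 28]
  Merge [38] + [1] -> [1, 38]
  Merge [0] + [-5] -> [-5, 0]
  Merge [1, 38] + [-5, 0] -> [-5, 0, 1, 38]
  Merge [-2, 20, 21, 28] + [-5, 0, 1, 38] -> [-5, -2, 0, 1, 20, 21, 28, 38]


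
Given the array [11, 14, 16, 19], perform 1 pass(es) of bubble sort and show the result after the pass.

After pass 1: [11, 14, 16, 19] (0 swaps)
Total swaps: 0


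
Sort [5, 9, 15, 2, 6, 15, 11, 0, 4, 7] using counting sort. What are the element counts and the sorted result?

Count array: [1, 0, 1, 0, 1, 1, 1, 1, 0, 1, 0, 1, 0, 0, 0, 2]
(count[i] = number of elements equal to i)
Cumulative count: [1, 1, 2, 2, 3, 4, 5, 6, 6, 7, 7, 8, 8, 8, 8, 10]
Sorted: [0, 2, 4, 5, 6, 7, 9, 11, 15, 15]


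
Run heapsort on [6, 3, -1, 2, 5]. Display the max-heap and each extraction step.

Build heap: [6, 5, -1, 2, 3]
Extract 6: [5, 3, -1, 2, 6]
Extract 5: [3, 2, -1, 5, 6]
Extract 3: [2, -1, 3, 5, 6]
Extract 2: [-1, 2, 3, 5, 6]


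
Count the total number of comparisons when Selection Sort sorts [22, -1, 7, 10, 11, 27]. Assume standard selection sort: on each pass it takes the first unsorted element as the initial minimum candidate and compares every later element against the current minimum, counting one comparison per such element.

Pass 1: scan indices 1..5 for the minimum = 5 comparison(s); min is -1, place at index 0 -> [-1, 22, 7, 10, 11, 27]
Pass 2: scan indices 2..5 for the minimum = 4 comparison(s); min is 7, place at index 1 -> [-1, 7, 22, 10, 11, 27]
Pass 3: scan indices 3..5 for the minimum = 3 comparison(s); min is 10, place at index 2 -> [-1, 7, 10, 22, 11, 27]
Pass 4: scan indices 4..5 for the minimum = 2 comparison(s); min is 11, place at index 3 -> [-1, 7, 10, 11, 22, 27]
Pass 5: scan indices 5..5 for the minimum = 1 comparison(s); min is 22, place at index 4 -> [-1, 7, 10, 11, 22, 27]
Selection sort always scans the whole unsorted suffix, so the count is (n-1) + (n-2) + ... + 1 = n(n-1)/2 = 6*5/2 = 15 regardless of the input order.
Total comparisons: 5 + 4 + 3 + 2 + 1 = 15


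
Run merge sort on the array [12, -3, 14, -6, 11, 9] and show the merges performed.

Divide and conquer:
  Merge [-3] + [14] -> [-3, 14]
  Merge [12] + [-3, 14] -> [-3, 12, 14]
  Merge [11] + [9] -> [9, 11]
  Merge [-6] + [9, 11] -> [-6, 9, 11]
  Merge [-3, 12, 14] + [-6, 9, 11] -> [-6, -3, 9, 11, 12, 14]


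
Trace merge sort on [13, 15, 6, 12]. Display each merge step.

Divide and conquer:
  Merge [13] + [15] -> [13, 15]
  Merge [6] + [12] -> [6, 12]
  Merge [13, 15] + [6, 12] -> [6, 12, 13, 15]


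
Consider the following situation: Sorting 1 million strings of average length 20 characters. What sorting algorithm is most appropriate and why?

Best choice: MSD radix sort or Mergesort
Reason: MSD radix sort is a non-comparison sort that buckets the strings by successive character positions, running in time proportional to the total number of characters examined rather than O(n log n) string comparisons; mergesort is a stable O(n log n)-comparison alternative that works for arbitrary variable-length keys


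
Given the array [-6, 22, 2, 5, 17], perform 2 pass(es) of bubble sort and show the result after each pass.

After pass 1: [-6, 2, 5, 17, 22] (3 swaps)
After pass 2: [-6, 2, 5, 17, 22] (0 swaps)
Total swaps: 3


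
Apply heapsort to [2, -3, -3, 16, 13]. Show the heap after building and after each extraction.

Build heap: [16, 13, -3, -3, 2]
Extract 16: [13, 2, -3, -3, 16]
Extract 13: [2, -3, -3, 13, 16]
Extract 2: [-3, -3, 2, 13, 16]
Extract -3: [-3, -3, 2, 13, 16]


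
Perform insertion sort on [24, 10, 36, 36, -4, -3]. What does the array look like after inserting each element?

First element 24 is already 'sorted'
Insert 10: shifted 1 elements -> [10, 24, 36, 36, -4, -3]
Insert 36: shifted 0 elements -> [10, 24, 36, 36, -4, -3]
Insert 36: shifted 0 elements -> [10, 24, 36, 36, -4, -3]
Insert -4: shifted 4 elements -> [-4, 10, 24, 36, 36, -3]
Insert -3: shifted 4 elements -> [-4, -3, 10, 24, 36, 36]


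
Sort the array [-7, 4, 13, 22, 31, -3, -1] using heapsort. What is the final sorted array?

Build heap: [31, 22, 13, -7, 4, -3, -1]
Extract 31: [22, 4, 13, -7, -1, -3, 31]
Extract 22: [13, 4, -3, -7, -1, 22, 31]
Extract 13: [4, -1, -3, -7, 13, 22, 31]
Extract 4: [-1, -7, -3, 4, 13, 22, 31]
Extract -1: [-3, -7, -1, 4, 13, 22, 31]
Extract -3: [-7, -3, -1, 4, 13, 22, 31]


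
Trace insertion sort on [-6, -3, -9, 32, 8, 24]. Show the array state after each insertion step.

First element -6 is already 'sorted'
Insert -3: shifted 0 elements -> [-6, -3, -9, 32, 8, 24]
Insert -9: shifted 2 elements -> [-9, -6, -3, 32, 8, 24]
Insert 32: shifted 0 elements -> [-9, -6, -3, 32, 8, 24]
Insert 8: shifted 1 elements -> [-9, -6, -3, 8, 32, 24]
Insert 24: shifted 1 elements -> [-9, -6, -3, 8, 24, 32]


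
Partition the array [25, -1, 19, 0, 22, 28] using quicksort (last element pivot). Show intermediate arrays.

Partition 1: pivot=28 at index 5 -> [25, -1, 19, 0, 22, 28]
Partition 2: pivot=22 at index 3 -> [-1, 19, 0, 22, 25, 28]
Partition 3: pivot=0 at index 1 -> [-1, 0, 19, 22, 25, 28]


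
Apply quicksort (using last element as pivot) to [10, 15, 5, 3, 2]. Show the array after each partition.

Partition 1: pivot=2 at index 0 -> [2, 15, 5, 3, 10]
Partition 2: pivot=10 at index 3 -> [2, 5, 3, 10, 15]
Partition 3: pivot=3 at index 1 -> [2, 3, 5, 10, 15]


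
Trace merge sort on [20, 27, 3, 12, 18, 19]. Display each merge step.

Divide and conquer:
  Merge [27] + [3] -> [3, 27]
  Merge [20] + [3, 27] -> [3, 20, 27]
  Merge [18] + [19] -> [18, 19]
  Merge [12] + [18, 19] -> [12, 18, 19]
  Merge [3, 20, 27] + [12, 18, 19] -> [3, 12, 18, 19, 20, 27]


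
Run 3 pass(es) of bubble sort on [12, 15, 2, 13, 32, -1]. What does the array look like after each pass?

After pass 1: [12, 2, 13, 15, -1, 32] (3 swaps)
After pass 2: [2, 12, 13, -1, 15, 32] (2 swaps)
After pass 3: [2, 12, -1, 13, 15, 32] (1 swaps)
Total swaps: 6


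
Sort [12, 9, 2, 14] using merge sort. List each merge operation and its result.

Divide and conquer:
  Merge [12] + [9] -> [9, 12]
  Merge [2] + [14] -> [2, 14]
  Merge [9, 12] + [2, 14] -> [2, 9, 12, 14]


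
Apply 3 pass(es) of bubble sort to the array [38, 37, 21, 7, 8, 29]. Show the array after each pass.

After pass 1: [37, 21, 7, 8, 29, 38] (5 swaps)
After pass 2: [21, 7, 8, 29, 37, 38] (4 swaps)
After pass 3: [7, 8, 21, 29, 37, 38] (2 swaps)
Total swaps: 11


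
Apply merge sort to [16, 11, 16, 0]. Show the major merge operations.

Divide and conquer:
  Merge [16] + [11] -> [11, 16]
  Merge [16] + [0] -> [0, 16]
  Merge [11, 16] + [0, 16] -> [0, 11, 16, 16]


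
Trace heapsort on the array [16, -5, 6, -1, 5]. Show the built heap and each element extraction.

Build heap: [16, 5, 6, -1, -5]
Extract 16: [6, 5, -5, -1, 16]
Extract 6: [5, -1, -5, 6, 16]
Extract 5: [-1, -5, 5, 6, 16]
Extract -1: [-5, -1, 5, 6, 16]


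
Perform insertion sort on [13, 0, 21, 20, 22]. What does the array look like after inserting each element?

First element 13 is already 'sorted'
Insert 0: shifted 1 elements -> [0, 13, 21, 20, 22]
Insert 21: shifted 0 elements -> [0, 13, 21, 20, 22]
Insert 20: shifted 1 elements -> [0, 13, 20, 21, 22]
Insert 22: shifted 0 elements -> [0, 13, 20, 21, 22]


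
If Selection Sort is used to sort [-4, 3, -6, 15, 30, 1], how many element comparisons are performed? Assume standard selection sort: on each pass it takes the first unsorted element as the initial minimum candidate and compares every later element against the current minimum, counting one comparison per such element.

Pass 1: scan indices 1..5 for the minimum = 5 comparison(s); min is -6, place at index 0 -> [-6, 3, -4, 15, 30, 1]
Pass 2: scan indices 2..5 for the minimum = 4 comparison(s); min is -4, place at index 1 -> [-6, -4, 3, 15, 30, 1]
Pass 3: scan indices 3..5 for the minimum = 3 comparison(s); min is 1, place at index 2 -> [-6, -4, 1, 15, 30, 3]
Pass 4: scan indices 4..5 for the minimum = 2 comparison(s); min is 3, place at index 3 -> [-6, -4, 1, 3, 30, 15]
Pass 5: scan indices 5..5 for the minimum = 1 comparison(s); min is 15, place at index 4 -> [-6, -4, 1, 3, 15, 30]
Selection sort always scans the whole unsorted suffix, so the count is (n-1) + (n-2) + ... + 1 = n(n-1)/2 = 6*5/2 = 15 regardless of the input order.
Total comparisons: 5 + 4 + 3 + 2 + 1 = 15


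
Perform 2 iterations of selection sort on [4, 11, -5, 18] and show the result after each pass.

Pass 1: Select minimum -5 at index 2, swap -> [-5, 11, 4, 18]
Pass 2: Select minimum 4 at index 2, swap -> [-5, 4, 11, 18]


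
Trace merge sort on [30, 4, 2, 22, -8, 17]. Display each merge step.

Divide and conquer:
  Merge [4] + [2] -> [2, 4]
  Merge [30] + [2, 4] -> [2, 4, 30]
  Merge [-8] + [17] -> [-8, 17]
  Merge [22] + [-8, 17] -> [-8, 17, 22]
  Merge [2, 4, 30] + [-8, 17, 22] -> [-8, 2, 4, 17, 22, 30]


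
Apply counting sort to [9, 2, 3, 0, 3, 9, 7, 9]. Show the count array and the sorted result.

Count array: [1, 0, 1, 2, 0, 0, 0, 1, 0, 3]
(count[i] = number of elements equal to i)
Cumulative count: [1, 1, 2, 4, 4, 4, 4, 5, 5, 8]
Sorted: [0, 2, 3, 3, 7, 9, 9, 9]


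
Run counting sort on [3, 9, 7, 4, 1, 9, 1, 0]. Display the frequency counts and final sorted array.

Count array: [1, 2, 0, 1, 1, 0, 0, 1, 0, 2]
(count[i] = number of elements equal to i)
Cumulative count: [1, 3, 3, 4, 5, 5, 5, 6, 6, 8]
Sorted: [0, 1, 1, 3, 4, 7, 9, 9]


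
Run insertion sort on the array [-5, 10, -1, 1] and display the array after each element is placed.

First element -5 is already 'sorted'
Insert 10: shifted 0 elements -> [-5, 10, -1, 1]
Insert -1: shifted 1 elements -> [-5, -1, 10, 1]
Insert 1: shifted 1 elements -> [-5, -1, 1, 10]


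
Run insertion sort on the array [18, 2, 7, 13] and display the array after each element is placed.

First element 18 is already 'sorted'
Insert 2: shifted 1 elements -> [2, 18, 7, 13]
Insert 7: shifted 1 elements -> [2, 7, 18, 13]
Insert 13: shifted 1 elements -> [2, 7, 13, 18]


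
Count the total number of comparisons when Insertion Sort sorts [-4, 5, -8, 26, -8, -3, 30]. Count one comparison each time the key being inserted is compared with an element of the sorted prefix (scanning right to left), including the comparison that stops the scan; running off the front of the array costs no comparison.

Insert 5: -4 <= 5 (stop) = 1 comparison(s) -> [-4, 5, -8, 26, -8, -3, 30]
Insert -8: 5 > -8 (shift), -4 > -8 (shift), reached front = 2 comparison(s) -> [-8, -4, 5, 26, -8, -3, 30]
Insert 26: 5 <= 26 (stop) = 1 comparison(s) -> [-8, -4, 5, 26, -8, -3, 30]
Insert -8: 26 > -8 (shift), 5 > -8 (shift), -4 > -8 (shift), -8 <= -8 (stop) = 4 comparison(s) -> [-8, -8, -4, 5, 26, -3, 30]
Insert -3: 26 > -3 (shift), 5 > -3 (shift), -4 <= -3 (stop) = 3 comparison(s) -> [-8, -8, -4, -3, 5, 26, 30]
Insert 30: 26 <= 30 (stop) = 1 comparison(s) -> [-8, -8, -4, -3, 5, 26, 30]
Total comparisons: 1 + 2 + 1 + 4 + 3 + 1 = 12


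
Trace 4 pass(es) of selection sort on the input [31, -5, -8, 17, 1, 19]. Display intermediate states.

Pass 1: Select minimum -8 at index 2, swap -> [-8, -5, 31, 17, 1, 19]
Pass 2: Select minimum -5 at index 1, swap -> [-8, -5, 31, 17, 1, 19]
Pass 3: Select minimum 1 at index 4, swap -> [-8, -5, 1, 17, 31, 19]
Pass 4: Select minimum 17 at index 3, swap -> [-8, -5, 1, 17, 31, 19]


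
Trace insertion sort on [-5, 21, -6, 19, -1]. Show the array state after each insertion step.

First element -5 is already 'sorted'
Insert 21: shifted 0 elements -> [-5, 21, -6, 19, -1]
Insert -6: shifted 2 elements -> [-6, -5, 21, 19, -1]
Insert 19: shifted 1 elements -> [-6, -5, 19, 21, -1]
Insert -1: shifted 2 elements -> [-6, -5, -1, 19, 21]


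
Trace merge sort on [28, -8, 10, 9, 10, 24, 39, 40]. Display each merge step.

Divide and conquer:
  Merge [28] + [-8] -> [-8, 28]
  Merge [10] + [9] -> [9, 10]
  Merge [-8, 28] + [9, 10] -> [-8, 9, 10, 28]
  Merge [10] + [24] -> [10, 24]
  Merge [39] + [40] -> [39, 40]
  Merge [10, 24] + [39, 40] -> [10, 24, 39, 40]
  Merge [-8, 9, 10, 28] + [10, 24, 39, 40] -> [-8, 9, 10, 10, 24, 28, 39, 40]


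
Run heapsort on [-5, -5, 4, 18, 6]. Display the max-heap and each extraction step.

Build heap: [18, 6, 4, -5, -5]
Extract 18: [6, -5, 4, -5, 18]
Extract 6: [4, -5, -5, 6, 18]
Extract 4: [-5, -5, 4, 6, 18]
Extract -5: [-5, -5, 4, 6, 18]


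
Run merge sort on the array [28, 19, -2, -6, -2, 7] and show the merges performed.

Divide and conquer:
  Merge [19] + [-2] -> [-2, 19]
  Merge [28] + [-2, 19] -> [-2, 19, 28]
  Merge [-2] + [7] -> [-2, 7]
  Merge [-6] + [-2, 7] -> [-6, -2, 7]
  Merge [-2, 19, 28] + [-6, -2, 7] -> [-6, -2, -2, 7, 19, 28]


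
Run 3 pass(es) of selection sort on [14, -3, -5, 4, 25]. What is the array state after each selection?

Pass 1: Select minimum -5 at index 2, swap -> [-5, -3, 14, 4, 25]
Pass 2: Select minimum -3 at index 1, swap -> [-5, -3, 14, 4, 25]
Pass 3: Select minimum 4 at index 3, swap -> [-5, -3, 4, 14, 25]


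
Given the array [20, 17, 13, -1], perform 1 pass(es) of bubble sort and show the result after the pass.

After pass 1: [17, 13, -1, 20] (3 swaps)
Total swaps: 3


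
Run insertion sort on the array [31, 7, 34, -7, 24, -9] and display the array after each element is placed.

First element 31 is already 'sorted'
Insert 7: shifted 1 elements -> [7, 31, 34, -7, 24, -9]
Insert 34: shifted 0 elements -> [7, 31, 34, -7, 24, -9]
Insert -7: shifted 3 elements -> [-7, 7, 31, 34, 24, -9]
Insert 24: shifted 2 elements -> [-7, 7, 24, 31, 34, -9]
Insert -9: shifted 5 elements -> [-9, -7, 7, 24, 31, 34]


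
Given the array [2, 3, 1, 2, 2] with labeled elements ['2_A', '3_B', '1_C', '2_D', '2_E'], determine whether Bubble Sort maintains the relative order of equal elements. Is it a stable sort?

Trace Bubble Sort on the labeled array (the key is the number; the letter only tracks identity):
  After pass 1: [2_A, 1_C, 2_D, 2_E, 3_B]
  After pass 2: [1_C, 2_A, 2_D, 2_E, 3_B]
  After pass 3: [1_C, 2_A, 2_D, 2_E, 3_B] (no swaps, done)
Final order: [1_C, 2_A, 2_D, 2_E, 3_B]
Equal keys:
  value 2: originally 2_A, 2_D, 2_E; after sorting 2_A, 2_D, 2_E -> order preserved
All equal keys kept their original relative order. Bubble Sort is stable: it only swaps adjacent elements when the left one is strictly greater, so equal keys never move past each other.
Answer: Stable


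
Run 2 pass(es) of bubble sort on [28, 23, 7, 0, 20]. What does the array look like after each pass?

After pass 1: [23, 7, 0, 20, 28] (4 swaps)
After pass 2: [7, 0, 20, 23, 28] (3 swaps)
Total swaps: 7


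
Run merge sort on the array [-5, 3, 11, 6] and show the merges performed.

Divide and conquer:
  Merge [-5] + [3] -> [-5, 3]
  Merge [11] + [6] -> [6, 11]
  Merge [-5, 3] + [6, 11] -> [-5, 3, 6, 11]


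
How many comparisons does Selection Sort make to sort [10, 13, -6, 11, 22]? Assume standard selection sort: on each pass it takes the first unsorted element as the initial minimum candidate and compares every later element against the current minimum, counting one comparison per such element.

Pass 1: scan indices 1..4 for the minimum = 4 comparison(s); min is -6, place at index 0 -> [-6, 13, 10, 11, 22]
Pass 2: scan indices 2..4 for the minimum = 3 comparison(s); min is 10, place at index 1 -> [-6, 10, 13, 11, 22]
Pass 3: scan indices 3..4 for the minimum = 2 comparison(s); min is 11, place at index 2 -> [-6, 10, 11, 13, 22]
Pass 4: scan indices 4..4 for the minimum = 1 comparison(s); min is 13, place at index 3 -> [-6, 10, 11, 13, 22]
Selection sort always scans the whole unsorted suffix, so the count is (n-1) + (n-2) + ... + 1 = n(n-1)/2 = 5*4/2 = 10 regardless of the input order.
Total comparisons: 4 + 3 + 2 + 1 = 10


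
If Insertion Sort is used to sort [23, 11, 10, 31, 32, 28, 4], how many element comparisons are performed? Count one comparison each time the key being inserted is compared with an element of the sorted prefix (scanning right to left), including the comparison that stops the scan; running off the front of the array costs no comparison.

Insert 11: 23 > 11 (shift), reached front = 1 comparison(s) -> [11, 23, 10, 31, 32, 28, 4]
Insert 10: 23 > 10 (shift), 11 > 10 (shift), reached front = 2 comparison(s) -> [10, 11, 23, 31, 32, 28, 4]
Insert 31: 23 <= 31 (stop) = 1 comparison(s) -> [10, 11, 23, 31, 32, 28, 4]
Insert 32: 31 <= 32 (stop) = 1 comparison(s) -> [10, 11, 23, 31, 32, 28, 4]
Insert 28: 32 > 28 (shift), 31 > 28 (shift), 23 <= 28 (stop) = 3 comparison(s) -> [10, 11, 23, 28, 31, 32, 4]
Insert 4: 32 > 4 (shift), 31 > 4 (shift), 28 > 4 (shift), 23 > 4 (shift), 11 > 4 (shift), 10 > 4 (shift), reached front = 6 comparison(s) -> [4, 10, 11, 23, 28, 31, 32]
Total comparisons: 1 + 2 + 1 + 1 + 3 + 6 = 14


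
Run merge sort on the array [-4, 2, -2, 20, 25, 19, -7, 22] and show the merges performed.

Divide and conquer:
  Merge [-4] + [2] -> [-4, 2]
  Merge [-2] + [20] -> [-2, 20]
  Merge [-4, 2] + [-2, 20] -> [-4, -2, 2, 20]
  Merge [25] + [19] -> [19, 25]
  Merge [-7] + [22] -> [-7, 22]
  Merge [19, 25] + [-7, 22] -> [-7, 19, 22, 25]
  Merge [-4, -2, 2, 20] + [-7, 19, 22, 25] -> [-7, -4, -2, 2, 19, 20, 22, 25]


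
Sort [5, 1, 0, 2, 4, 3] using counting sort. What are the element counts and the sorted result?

Count array: [1, 1, 1, 1, 1, 1]
(count[i] = number of elements equal to i)
Cumulative count: [1, 2, 3, 4, 5, 6]
Sorted: [0, 1, 2, 3, 4, 5]


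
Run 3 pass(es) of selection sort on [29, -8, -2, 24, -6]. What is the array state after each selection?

Pass 1: Select minimum -8 at index 1, swap -> [-8, 29, -2, 24, -6]
Pass 2: Select minimum -6 at index 4, swap -> [-8, -6, -2, 24, 29]
Pass 3: Select minimum -2 at index 2, swap -> [-8, -6, -2, 24, 29]


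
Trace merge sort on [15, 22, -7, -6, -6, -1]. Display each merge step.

Divide and conquer:
  Merge [22] + [-7] -> [-7, 22]
  Merge [15] + [-7, 22] -> [-7, 15, 22]
  Merge [-6] + [-1] -> [-6, -1]
  Merge [-6] + [-6, -1] -> [-6, -6, -1]
  Merge [-7, 15, 22] + [-6, -6, -1] -> [-7, -6, -6, -1, 15, 22]


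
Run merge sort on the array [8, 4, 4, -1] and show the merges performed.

Divide and conquer:
  Merge [8] + [4] -> [4, 8]
  Merge [4] + [-1] -> [-1, 4]
  Merge [4, 8] + [-1, 4] -> [-1, 4, 4, 8]


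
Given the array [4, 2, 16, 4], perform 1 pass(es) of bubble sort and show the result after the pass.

After pass 1: [2, 4, 4, 16] (2 swaps)
Total swaps: 2


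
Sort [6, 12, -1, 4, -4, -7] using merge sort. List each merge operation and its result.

Divide and conquer:
  Merge [12] + [-1] -> [-1, 12]
  Merge [6] + [-1, 12] -> [-1, 6, 12]
  Merge [-4] + [-7] -> [-7, -4]
  Merge [4] + [-7, -4] -> [-7, -4, 4]
  Merge [-1, 6, 12] + [-7, -4, 4] -> [-7, -4, -1, 4, 6, 12]


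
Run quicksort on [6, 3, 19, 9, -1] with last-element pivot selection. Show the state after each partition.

Partition 1: pivot=-1 at index 0 -> [-1, 3, 19, 9, 6]
Partition 2: pivot=6 at index 2 -> [-1, 3, 6, 9, 19]
Partition 3: pivot=19 at index 4 -> [-1, 3, 6, 9, 19]


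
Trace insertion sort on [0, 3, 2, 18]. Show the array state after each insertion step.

First element 0 is already 'sorted'
Insert 3: shifted 0 elements -> [0, 3, 2, 18]
Insert 2: shifted 1 elements -> [0, 2, 3, 18]
Insert 18: shifted 0 elements -> [0, 2, 3, 18]


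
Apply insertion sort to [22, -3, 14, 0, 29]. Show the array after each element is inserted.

First element 22 is already 'sorted'
Insert -3: shifted 1 elements -> [-3, 22, 14, 0, 29]
Insert 14: shifted 1 elements -> [-3, 14, 22, 0, 29]
Insert 0: shifted 2 elements -> [-3, 0, 14, 22, 29]
Insert 29: shifted 0 elements -> [-3, 0, 14, 22, 29]


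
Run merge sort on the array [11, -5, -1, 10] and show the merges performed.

Divide and conquer:
  Merge [11] + [-5] -> [-5, 11]
  Merge [-1] + [10] -> [-1, 10]
  Merge [-5, 11] + [-1, 10] -> [-5, -1, 10, 11]


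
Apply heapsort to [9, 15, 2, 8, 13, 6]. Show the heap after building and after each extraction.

Build heap: [15, 13, 6, 8, 9, 2]
Extract 15: [13, 9, 6, 8, 2, 15]
Extract 13: [9, 8, 6, 2, 13, 15]
Extract 9: [8, 2, 6, 9, 13, 15]
Extract 8: [6, 2, 8, 9, 13, 15]
Extract 6: [2, 6, 8, 9, 13, 15]


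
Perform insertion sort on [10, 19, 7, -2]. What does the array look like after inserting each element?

First element 10 is already 'sorted'
Insert 19: shifted 0 elements -> [10, 19, 7, -2]
Insert 7: shifted 2 elements -> [7, 10, 19, -2]
Insert -2: shifted 3 elements -> [-2, 7, 10, 19]


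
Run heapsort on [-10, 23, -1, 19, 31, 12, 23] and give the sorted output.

Build heap: [31, 23, 23, 19, -10, 12, -1]
Extract 31: [23, 19, 23, -1, -10, 12, 31]
Extract 23: [23, 19, 12, -1, -10, 23, 31]
Extract 23: [19, -1, 12, -10, 23, 23, 31]
Extract 19: [12, -1, -10, 19, 23, 23, 31]
Extract 12: [-1, -10, 12, 19, 23, 23, 31]
Extract -1: [-10, -1, 12, 19, 23, 23, 31]


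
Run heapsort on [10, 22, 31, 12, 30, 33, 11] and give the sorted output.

Build heap: [33, 30, 31, 12, 22, 10, 11]
Extract 33: [31, 30, 11, 12, 22, 10, 33]
Extract 31: [30, 22, 11, 12, 10, 31, 33]
Extract 30: [22, 12, 11, 10, 30, 31, 33]
Extract 22: [12, 10, 11, 22, 30, 31, 33]
Extract 12: [11, 10, 12, 22, 30, 31, 33]
Extract 11: [10, 11, 12, 22, 30, 31, 33]


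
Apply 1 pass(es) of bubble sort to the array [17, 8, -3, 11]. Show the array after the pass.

After pass 1: [8, -3, 11, 17] (3 swaps)
Total swaps: 3


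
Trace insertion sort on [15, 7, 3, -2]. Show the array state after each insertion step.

First element 15 is already 'sorted'
Insert 7: shifted 1 elements -> [7, 15, 3, -2]
Insert 3: shifted 2 elements -> [3, 7, 15, -2]
Insert -2: shifted 3 elements -> [-2, 3, 7, 15]


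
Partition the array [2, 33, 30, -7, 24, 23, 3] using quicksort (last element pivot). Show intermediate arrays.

Partition 1: pivot=3 at index 2 -> [2, -7, 3, 33, 24, 23, 30]
Partition 2: pivot=-7 at index 0 -> [-7, 2, 3, 33, 24, 23, 30]
Partition 3: pivot=30 at index 5 -> [-7, 2, 3, 24, 23, 30, 33]
Partition 4: pivot=23 at index 3 -> [-7, 2, 3, 23, 24, 30, 33]


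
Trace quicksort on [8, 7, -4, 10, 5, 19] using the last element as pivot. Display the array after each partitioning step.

Partition 1: pivot=19 at index 5 -> [8, 7, -4, 10, 5, 19]
Partition 2: pivot=5 at index 1 -> [-4, 5, 8, 10, 7, 19]
Partition 3: pivot=7 at index 2 -> [-4, 5, 7, 10, 8, 19]
Partition 4: pivot=8 at index 3 -> [-4, 5, 7, 8, 10, 19]


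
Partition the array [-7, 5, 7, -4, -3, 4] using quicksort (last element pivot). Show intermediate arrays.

Partition 1: pivot=4 at index 3 -> [-7, -4, -3, 4, 7, 5]
Partition 2: pivot=-3 at index 2 -> [-7, -4, -3, 4, 7, 5]
Partition 3: pivot=-4 at index 1 -> [-7, -4, -3, 4, 7, 5]
Partition 4: pivot=5 at index 4 -> [-7, -4, -3, 4, 5, 7]


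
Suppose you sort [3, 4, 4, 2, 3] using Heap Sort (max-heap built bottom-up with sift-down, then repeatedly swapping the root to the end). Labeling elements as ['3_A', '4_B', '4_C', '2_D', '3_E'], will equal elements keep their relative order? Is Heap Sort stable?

Trace Heap Sort on the labeled array (the key is the number; the letter only tracks identity):
  Build max-heap: [4_B, 3_A, 4_C, 2_D, 3_E]
  Swap root 4_B to index 4, re-heapify first 4 -> [4_C, 3_A, 3_E, 2_D, 4_B]
  Swap root 4_C to index 3, re-heapify first 3 -> [3_A, 2_D, 3_E, 4_C, 4_B]
  Swap root 3_A to index 2, re-heapify first 2 -> [3_E, 2_D, 3_A, 4_C, 4_B]
  Swap root 3_E to index 1, re-heapify first 1 -> [2_D, 3_E, 3_A, 4_C, 4_B]
Final order: [2_D, 3_E, 3_A, 4_C, 4_B]
Equal keys:
  value 3: originally 3_A, 3_E; after sorting 3_E, 3_A -> order changed
  value 4: originally 4_B, 4_C; after sorting 4_C, 4_B -> order changed
Equal keys were reordered, so Heap Sort is not stable: heap construction and root-to-end swaps move elements without regard to the original order of equal keys. (One such input is enough; an unstable sort may happen to preserve order on other inputs, but it gives no guarantee.)
Answer: Not stable


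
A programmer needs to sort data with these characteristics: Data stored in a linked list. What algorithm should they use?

Best choice: Merge sort
Reason: Merge sort doesn't require random access; can be done in O(1) extra space for linked lists


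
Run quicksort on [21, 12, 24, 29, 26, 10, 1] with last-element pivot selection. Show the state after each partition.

Partition 1: pivot=1 at index 0 -> [1, 12, 24, 29, 26, 10, 21]
Partition 2: pivot=21 at index 3 -> [1, 12, 10, 21, 26, 24, 29]
Partition 3: pivot=10 at index 1 -> [1, 10, 12, 21, 26, 24, 29]
Partition 4: pivot=29 at index 6 -> [1, 10, 12, 21, 26, 24, 29]
Partition 5: pivot=24 at index 4 -> [1, 10, 12, 21, 24, 26, 29]
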